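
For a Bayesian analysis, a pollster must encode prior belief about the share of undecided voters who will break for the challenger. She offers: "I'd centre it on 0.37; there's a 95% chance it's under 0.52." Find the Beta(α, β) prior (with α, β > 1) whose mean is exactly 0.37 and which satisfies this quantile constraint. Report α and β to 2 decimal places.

α ≈ 10.77, β ≈ 18.34

With mean 0.37 fixed, write α = 0.37s, β = 0.63s where s = α+β.
Need P(θ < 0.52) = 0.95 under Beta(0.37s, 0.63s). Normal approximation: (q−m)/√(m(1−m)/s) ≈ z_{0.95} = 1.64, so s ≈ 0.37·0.63·(1.64)²/(0.52−0.37)² = 28.0.
At s = 28.0: P(θ<0.52) ≈ 0.947. Adjusting to match 0.95 gives s ≈ 29.11.
So α = 0.37·29.11 ≈ 10.77, β = 0.63·29.11 ≈ 18.34.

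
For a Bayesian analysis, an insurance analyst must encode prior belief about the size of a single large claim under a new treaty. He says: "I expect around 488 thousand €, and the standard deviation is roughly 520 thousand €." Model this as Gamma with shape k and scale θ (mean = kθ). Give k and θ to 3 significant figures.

k ≈ 0.881, θ ≈ 554

For Gamma(k, scale θ): mean = kθ, variance = kθ², so CV = 1/√k.
CV = SD/mean = 520/488 = 1.066, hence k = 1/CV² = 0.881.
Then θ = mean/k = 488/0.881 = 554.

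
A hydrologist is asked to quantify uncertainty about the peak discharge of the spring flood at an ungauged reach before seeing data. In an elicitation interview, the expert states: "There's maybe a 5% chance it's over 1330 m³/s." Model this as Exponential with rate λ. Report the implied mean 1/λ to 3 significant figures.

P(T > 1330.0) = e^(−λ·1330.0) = 0.05, so λ = −ln(0.05)/1330.0 = 0.00225.
Mean = 1/λ = 444 m³/s.

mean ≈ 444 m³/s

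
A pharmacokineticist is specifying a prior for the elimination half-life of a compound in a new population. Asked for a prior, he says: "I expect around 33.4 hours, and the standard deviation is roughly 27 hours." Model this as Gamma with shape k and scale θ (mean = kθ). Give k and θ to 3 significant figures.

For Gamma(k, scale θ): mean = kθ, variance = kθ², so CV = 1/√k.
CV = SD/mean = 27/33.4 = 0.8084, hence k = 1/CV² = 1.53.
Then θ = mean/k = 33.4/1.53 = 21.8.

k ≈ 1.53, θ ≈ 21.8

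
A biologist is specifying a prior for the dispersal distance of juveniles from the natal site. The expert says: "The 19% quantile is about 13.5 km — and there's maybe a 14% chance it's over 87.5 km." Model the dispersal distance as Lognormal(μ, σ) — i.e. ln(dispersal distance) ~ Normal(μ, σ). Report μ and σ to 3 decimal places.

If T ~ Lognormal(μ,σ) then ln T ~ Normal(μ,σ), so the p-quantile of ln T is μ + z_p·σ.
ln(13.5) = 2.603 and ln(87.5) = 4.472; z_{0.19} = -0.8779, z_{0.86} = 1.08.
σ = (4.472 − 2.603)/(1.08 − (-0.8779)) = 0.954.
μ = 2.603 − (-0.8779)·0.954 = 3.441.

μ ≈ 3.441, σ ≈ 0.954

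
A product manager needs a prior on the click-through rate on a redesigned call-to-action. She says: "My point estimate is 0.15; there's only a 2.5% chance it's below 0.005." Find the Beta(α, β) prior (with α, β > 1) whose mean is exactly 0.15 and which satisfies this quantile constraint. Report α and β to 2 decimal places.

With mean 0.15 fixed, write α = 0.15s, β = 0.85s where s = α+β.
Need P(θ < 0.005) = 0.025 under Beta(0.15s, 0.85s). Normal approximation: (q−m)/√(m(1−m)/s) ≈ z_{0.025} = -1.96, so s ≈ 0.15·0.85·(-1.96)²/(0.005−0.15)² = 23.3.
At s = 23.3: P(θ<0.005) ≈ 0.000. Adjusting to match 0.025 gives s ≈ 6.93.
So α = 0.15·6.93 ≈ 1.04, β = 0.85·6.93 ≈ 5.89.

α ≈ 1.04, β ≈ 5.89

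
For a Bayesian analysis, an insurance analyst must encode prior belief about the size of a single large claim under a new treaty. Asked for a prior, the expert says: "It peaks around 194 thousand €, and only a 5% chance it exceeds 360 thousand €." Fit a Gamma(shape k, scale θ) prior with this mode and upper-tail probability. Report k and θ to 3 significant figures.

k ≈ 8.28, θ ≈ 26.6

Gamma(k,θ) with k>1 has mode (k−1)θ, so θ = 194/(k−1).
Need P(X < 360) = 0.95 with θ tied to k this way. Start at k = 2, θ = 194: P(X<360) ≈ 0.554.
Too low — raise k to concentrate. Iterating converges to k ≈ 8.28.
Then θ = 194/(8.28−1) ≈ 26.6.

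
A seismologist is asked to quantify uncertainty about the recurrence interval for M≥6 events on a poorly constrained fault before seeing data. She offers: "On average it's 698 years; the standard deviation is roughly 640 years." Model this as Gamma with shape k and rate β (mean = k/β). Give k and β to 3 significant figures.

k ≈ 1.19, β ≈ 0.0017

For Gamma(k, rate β): mean = k/β, variance = k/β², so CV = 1/√k.
CV = SD/mean = 640/698 = 0.9169, hence k = 1/CV² = 1.19.
Then β = k/mean = 1.19/698 = 0.0017.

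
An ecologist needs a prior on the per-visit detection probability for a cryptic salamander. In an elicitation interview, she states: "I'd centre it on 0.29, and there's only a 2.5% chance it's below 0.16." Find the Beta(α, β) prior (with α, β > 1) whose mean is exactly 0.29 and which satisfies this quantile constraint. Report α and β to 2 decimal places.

α ≈ 11.19, β ≈ 27.39

With mean 0.29 fixed, write α = 0.29s, β = 0.71s where s = α+β.
Need P(θ < 0.16) = 0.025 under Beta(0.29s, 0.71s). Normal approximation: (q−m)/√(m(1−m)/s) ≈ z_{0.025} = -1.96, so s ≈ 0.29·0.71·(-1.96)²/(0.16−0.29)² = 46.8.
At s = 46.8: P(θ<0.16) ≈ 0.015. Adjusting to match 0.025 gives s ≈ 38.57.
So α = 0.29·38.57 ≈ 11.19, β = 0.71·38.57 ≈ 27.39.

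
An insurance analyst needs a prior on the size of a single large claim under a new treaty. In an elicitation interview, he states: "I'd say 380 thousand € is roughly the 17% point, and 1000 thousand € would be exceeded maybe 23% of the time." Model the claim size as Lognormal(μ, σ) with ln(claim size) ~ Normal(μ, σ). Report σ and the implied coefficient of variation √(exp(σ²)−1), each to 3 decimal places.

If T ~ Lognormal(μ,σ) then ln T ~ Normal(μ,σ), so the p-quantile of ln T is μ + z_p·σ.
ln(380) = 5.94 and ln(1000) = 6.908; z_{0.17} = -0.9542, z_{0.77} = 0.7388.
σ = (6.908 − 5.94)/(0.7388 − (-0.9542)) = 0.572.
μ = 5.94 − (-0.9542)·0.572 = 6.485.
CV = √(exp(σ²)−1) = √(exp(0.3266)−1) = 0.622.

σ ≈ 0.572, CV ≈ 0.622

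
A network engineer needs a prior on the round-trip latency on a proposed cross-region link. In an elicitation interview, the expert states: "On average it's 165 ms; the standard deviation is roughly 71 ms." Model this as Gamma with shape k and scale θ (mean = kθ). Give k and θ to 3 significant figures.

k ≈ 5.4, θ ≈ 30.6

For Gamma(k, scale θ): mean = kθ, variance = kθ², so CV = 1/√k.
CV = SD/mean = 71/165 = 0.4303, hence k = 1/CV² = 5.4.
Then θ = mean/k = 165/5.4 = 30.6.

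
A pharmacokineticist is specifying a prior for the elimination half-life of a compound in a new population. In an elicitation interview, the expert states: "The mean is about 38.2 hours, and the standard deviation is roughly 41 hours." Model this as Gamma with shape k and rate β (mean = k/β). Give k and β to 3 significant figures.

k ≈ 0.868, β ≈ 0.0227

For Gamma(k, rate β): mean = k/β, variance = k/β², so CV = 1/√k.
CV = SD/mean = 41/38.2 = 1.073, hence k = 1/CV² = 0.868.
Then β = k/mean = 0.868/38.2 = 0.0227.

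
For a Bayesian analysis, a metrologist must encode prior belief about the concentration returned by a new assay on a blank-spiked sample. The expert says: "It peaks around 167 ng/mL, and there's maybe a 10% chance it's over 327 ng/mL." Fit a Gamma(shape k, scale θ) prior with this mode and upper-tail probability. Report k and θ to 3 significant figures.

k ≈ 5.24, θ ≈ 39.4

Gamma(k,θ) with k>1 has mode (k−1)θ, so θ = 167/(k−1).
Need P(X < 327) = 0.9 with θ tied to k this way. Start at k = 2, θ = 167: P(X<327) ≈ 0.583.
Too low — raise k to concentrate. Iterating converges to k ≈ 5.24.
Then θ = 167/(5.24−1) ≈ 39.4.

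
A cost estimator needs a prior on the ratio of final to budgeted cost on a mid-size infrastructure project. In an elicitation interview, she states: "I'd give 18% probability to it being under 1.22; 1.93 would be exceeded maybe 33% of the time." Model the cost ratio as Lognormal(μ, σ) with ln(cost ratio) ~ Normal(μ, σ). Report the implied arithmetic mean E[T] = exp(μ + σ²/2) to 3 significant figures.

If T ~ Lognormal(μ,σ) then ln T ~ Normal(μ,σ), so the p-quantile of ln T is μ + z_p·σ.
ln(1.22) = 0.1989 and ln(1.93) = 0.6575; z_{0.18} = -0.9154, z_{0.67} = 0.4399.
σ = (0.6575 − 0.1989)/(0.4399 − (-0.9154)) = 0.338.
μ = 0.1989 − (-0.9154)·0.338 = 0.509.
E[T] = exp(μ + σ²/2) = exp(0.509 + 0.0573) = 1.76.

E[T] ≈ 1.76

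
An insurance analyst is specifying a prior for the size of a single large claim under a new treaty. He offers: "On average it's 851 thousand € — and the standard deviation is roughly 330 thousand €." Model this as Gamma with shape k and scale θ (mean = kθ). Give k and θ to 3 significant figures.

For Gamma(k, scale θ): mean = kθ, variance = kθ², so CV = 1/√k.
CV = SD/mean = 330/851 = 0.3878, hence k = 1/CV² = 6.65.
Then θ = mean/k = 851/6.65 = 128.

k ≈ 6.65, θ ≈ 128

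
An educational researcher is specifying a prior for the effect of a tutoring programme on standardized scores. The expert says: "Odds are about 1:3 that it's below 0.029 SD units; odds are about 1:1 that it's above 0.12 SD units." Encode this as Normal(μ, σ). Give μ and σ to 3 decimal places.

The p-quantile of Normal(μ,σ) is μ + z_p·σ, with z_{0.25} = -0.6745 and z_{0.5} = 0.
Eliminate σ: μ = (z₂·x₁ − z₁·x₂)/(z₂ − z₁) = (0·0.029 − (-0.6745)·0.12)/0.6745 = 0.120.
Then σ = (x₂ − x₁)/(z₂ − z₁) = (0.12 − 0.029)/0.6745 = 0.135.

μ = 0.120, σ = 0.135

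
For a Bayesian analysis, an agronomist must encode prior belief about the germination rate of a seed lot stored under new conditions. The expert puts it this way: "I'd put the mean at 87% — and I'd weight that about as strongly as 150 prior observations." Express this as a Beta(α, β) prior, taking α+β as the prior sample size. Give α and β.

Under the effective-sample-size interpretation, Beta(α, β) has prior mean α/(α+β) and prior sample size α+β.
So α+β = 150 and α/(α+β) = 0.87, giving α = 0.87·150 = 130.5 and β = 150 − 130.5 = 19.5.

α = 130.5, β = 19.5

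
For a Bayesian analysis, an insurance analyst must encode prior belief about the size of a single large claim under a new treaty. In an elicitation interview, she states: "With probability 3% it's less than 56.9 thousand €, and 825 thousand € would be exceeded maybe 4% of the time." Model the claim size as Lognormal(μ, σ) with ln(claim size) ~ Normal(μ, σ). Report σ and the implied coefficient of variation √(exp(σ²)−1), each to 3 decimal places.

σ ≈ 0.736, CV ≈ 0.848

If T ~ Lognormal(μ,σ) then ln T ~ Normal(μ,σ), so the p-quantile of ln T is μ + z_p·σ.
ln(56.9) = 4.041 and ln(825) = 6.715; z_{0.03} = -1.881, z_{0.96} = 1.751.
σ = (6.715 − 4.041)/(1.751 − (-1.881)) = 0.736.
μ = 4.041 − (-1.881)·0.736 = 5.426.
CV = √(exp(σ²)−1) = √(exp(0.5422)−1) = 0.848.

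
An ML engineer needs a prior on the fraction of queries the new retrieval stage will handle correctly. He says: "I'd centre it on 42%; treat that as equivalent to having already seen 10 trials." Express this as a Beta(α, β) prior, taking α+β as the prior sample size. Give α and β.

Under the effective-sample-size interpretation, Beta(α, β) has prior mean α/(α+β) and prior sample size α+β.
So α+β = 10 and α/(α+β) = 0.42, giving α = 0.42·10 = 4.2 and β = 10 − 4.2 = 5.8.

α = 4.2, β = 5.8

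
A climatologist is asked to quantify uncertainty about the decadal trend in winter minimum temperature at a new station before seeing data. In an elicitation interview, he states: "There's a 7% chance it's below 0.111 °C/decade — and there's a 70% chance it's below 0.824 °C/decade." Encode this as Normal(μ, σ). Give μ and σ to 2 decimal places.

For Normal(μ,σ), the p-quantile is μ + z_p·σ. Here z_{0.07} = -1.476, z_{0.7} = 0.5244.
So 0.111 = μ − 1.476σ and 0.824 = μ + 0.5244σ.
Subtracting: σ = (0.824 − 0.111)/(0.5244 − (-1.476)) = 0.36.
Then μ = 0.111 − (-1.476)·0.36 = 0.64.

μ = 0.64, σ = 0.36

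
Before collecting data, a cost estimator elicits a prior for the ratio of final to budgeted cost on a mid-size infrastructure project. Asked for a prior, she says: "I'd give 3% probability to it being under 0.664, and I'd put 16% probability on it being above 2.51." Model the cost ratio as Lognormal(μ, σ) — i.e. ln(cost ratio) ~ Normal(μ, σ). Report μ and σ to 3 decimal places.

If T ~ Lognormal(μ,σ) then ln T ~ Normal(μ,σ), so the p-quantile of ln T is μ + z_p·σ.
ln(0.664) = -0.4095 and ln(2.51) = 0.9203; z_{0.03} = -1.881, z_{0.84} = 0.9945.
σ = (0.9203 − -0.4095)/(0.9945 − (-1.881)) = 0.462.
μ = -0.4095 − (-1.881)·0.462 = 0.460.

μ ≈ 0.460, σ ≈ 0.462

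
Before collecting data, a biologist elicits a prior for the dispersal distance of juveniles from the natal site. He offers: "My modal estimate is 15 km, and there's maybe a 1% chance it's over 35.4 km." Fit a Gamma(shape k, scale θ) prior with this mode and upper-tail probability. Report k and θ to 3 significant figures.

k ≈ 7.45, θ ≈ 2.33

Gamma(k,θ) with k>1 has mode (k−1)θ, so θ = 15/(k−1).
Need P(X < 35.4) = 0.99 with θ tied to k this way. Start at k = 2, θ = 15: P(X<35.4) ≈ 0.683.
Too low — raise k to concentrate. Iterating converges to k ≈ 7.45.
Then θ = 15/(7.45−1) ≈ 2.33.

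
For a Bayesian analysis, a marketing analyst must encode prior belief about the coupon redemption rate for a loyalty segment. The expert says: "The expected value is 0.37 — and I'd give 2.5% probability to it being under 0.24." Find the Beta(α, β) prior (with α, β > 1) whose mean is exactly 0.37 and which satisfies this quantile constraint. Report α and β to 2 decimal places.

With mean 0.37 fixed, write α = 0.37s, β = 0.63s where s = α+β.
Need P(θ < 0.24) = 0.025 under Beta(0.37s, 0.63s). Normal approximation: (q−m)/√(m(1−m)/s) ≈ z_{0.025} = -1.96, so s ≈ 0.37·0.63·(-1.96)²/(0.24−0.37)² = 53.0.
At s = 53.0: P(θ<0.24) ≈ 0.019. Adjusting to match 0.025 gives s ≈ 47.49.
So α = 0.37·47.49 ≈ 17.57, β = 0.63·47.49 ≈ 29.92.

α ≈ 17.57, β ≈ 29.92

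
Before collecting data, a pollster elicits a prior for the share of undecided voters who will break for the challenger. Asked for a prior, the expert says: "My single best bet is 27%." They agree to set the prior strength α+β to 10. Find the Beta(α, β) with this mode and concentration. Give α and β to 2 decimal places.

For α,β > 1 the Beta mode is (α−1)/(α+β−2). With α+β = 10, the mode is (α−1)/8.
Set (α−1)/8 = 0.27 → α = 1 + 0.27·8 = 3.16.
β = 10 − α = 6.84.

α = 3.16, β = 6.84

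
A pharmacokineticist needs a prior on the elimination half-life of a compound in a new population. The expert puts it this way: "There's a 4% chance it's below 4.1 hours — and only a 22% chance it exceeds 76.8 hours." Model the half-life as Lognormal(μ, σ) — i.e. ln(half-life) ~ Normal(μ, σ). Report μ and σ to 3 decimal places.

If T ~ Lognormal(μ,σ) then ln T ~ Normal(μ,σ), so the p-quantile of ln T is μ + z_p·σ.
ln(4.1) = 1.411 and ln(76.8) = 4.341; z_{0.04} = -1.751, z_{0.78} = 0.7722.
σ = (4.341 − 1.411)/(0.7722 − (-1.751)) = 1.161.
μ = 1.411 − (-1.751)·1.161 = 3.444.

μ ≈ 3.444, σ ≈ 1.161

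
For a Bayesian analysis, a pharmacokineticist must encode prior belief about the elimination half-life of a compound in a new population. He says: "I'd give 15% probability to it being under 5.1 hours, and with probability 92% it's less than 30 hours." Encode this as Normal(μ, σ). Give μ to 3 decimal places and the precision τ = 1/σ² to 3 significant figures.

The p-quantile of Normal(μ,σ) is μ + z_p·σ, with z_{0.15} = -1.036 and z_{0.92} = 1.405.
Eliminate σ: μ = (z₂·x₁ − z₁·x₂)/(z₂ − z₁) = (1.405·5.1 − (-1.036)·30)/2.442 = 15.670.
Then σ = (x₂ − x₁)/(z₂ − z₁) = (30 − 5.1)/2.442 = 10.199.
Precision τ = 1/σ² = 1/10.2² = 0.00961.

μ = 15.670, τ = 0.00961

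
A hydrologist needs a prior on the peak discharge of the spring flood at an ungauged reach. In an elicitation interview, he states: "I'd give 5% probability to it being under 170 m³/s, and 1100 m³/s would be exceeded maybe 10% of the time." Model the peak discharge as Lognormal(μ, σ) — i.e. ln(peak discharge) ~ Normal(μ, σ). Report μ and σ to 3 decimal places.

If T ~ Lognormal(μ,σ) then ln T ~ Normal(μ,σ), so the p-quantile of ln T is μ + z_p·σ.
ln(170) = 5.136 and ln(1100) = 7.003; z_{0.05} = -1.645, z_{0.9} = 1.282.
σ = (7.003 − 5.136)/(1.282 − (-1.645)) = 0.638.
μ = 5.136 − (-1.645)·0.638 = 6.185.

μ ≈ 6.185, σ ≈ 0.638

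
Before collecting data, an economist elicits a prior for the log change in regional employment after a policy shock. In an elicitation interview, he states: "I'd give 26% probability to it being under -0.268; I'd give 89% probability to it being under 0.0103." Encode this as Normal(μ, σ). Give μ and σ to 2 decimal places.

μ = -0.17, σ = 0.15

For Normal(μ,σ), the p-quantile is μ + z_p·σ. Here z_{0.26} = -0.6433, z_{0.89} = 1.227.
So -0.268 = μ − 0.6433σ and 0.0103 = μ + 1.227σ.
Subtracting: σ = (0.0103 − -0.268)/(1.227 − (-0.6433)) = 0.15.
Then μ = -0.268 − (-0.6433)·0.15 = -0.17.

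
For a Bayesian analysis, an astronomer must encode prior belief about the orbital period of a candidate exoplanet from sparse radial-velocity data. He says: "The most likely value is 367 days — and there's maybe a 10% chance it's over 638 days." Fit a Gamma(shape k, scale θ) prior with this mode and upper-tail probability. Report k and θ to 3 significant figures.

Gamma(k,θ) with k>1 has mode (k−1)θ, so θ = 367/(k−1).
Need P(X < 638) = 0.9 with θ tied to k this way. Start at k = 2, θ = 367: P(X<638) ≈ 0.519.
Too low — raise k to concentrate. Iterating converges to k ≈ 7.21.
Then θ = 367/(7.21−1) ≈ 59.1.

k ≈ 7.21, θ ≈ 59.1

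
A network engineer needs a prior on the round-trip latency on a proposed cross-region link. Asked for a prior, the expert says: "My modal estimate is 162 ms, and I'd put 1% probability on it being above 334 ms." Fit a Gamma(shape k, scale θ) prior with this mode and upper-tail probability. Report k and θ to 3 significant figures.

Gamma(k,θ) with k>1 has mode (k−1)θ, so θ = 162/(k−1).
Need P(X < 334) = 0.99 with θ tied to k this way. Start at k = 2, θ = 162: P(X<334) ≈ 0.610.
Too low — raise k to concentrate. Iterating converges to k ≈ 10.3.
Then θ = 162/(10.3−1) ≈ 17.4.

k ≈ 10.3, θ ≈ 17.4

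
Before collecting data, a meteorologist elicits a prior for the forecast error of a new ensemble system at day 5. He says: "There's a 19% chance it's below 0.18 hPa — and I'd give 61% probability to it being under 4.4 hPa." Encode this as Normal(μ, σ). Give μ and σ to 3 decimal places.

For Normal(μ,σ), the p-quantile is μ + z_p·σ. Here z_{0.19} = -0.8779, z_{0.61} = 0.2793.
So 0.18 = μ − 0.8779σ and 4.4 = μ + 0.2793σ.
Subtracting: σ = (4.4 − 0.18)/(0.2793 − (-0.8779)) = 3.647.
Then μ = 0.18 − (-0.8779)·3.647 = 3.381.

μ = 3.381, σ = 3.647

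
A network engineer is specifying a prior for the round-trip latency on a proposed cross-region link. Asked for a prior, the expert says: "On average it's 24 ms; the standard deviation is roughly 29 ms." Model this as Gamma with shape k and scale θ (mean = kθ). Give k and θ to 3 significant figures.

k ≈ 0.685, θ ≈ 35

For Gamma(k, scale θ): mean = kθ, variance = kθ², so CV = 1/√k.
CV = SD/mean = 29/24 = 1.208, hence k = 1/CV² = 0.685.
Then θ = mean/k = 24/0.685 = 35.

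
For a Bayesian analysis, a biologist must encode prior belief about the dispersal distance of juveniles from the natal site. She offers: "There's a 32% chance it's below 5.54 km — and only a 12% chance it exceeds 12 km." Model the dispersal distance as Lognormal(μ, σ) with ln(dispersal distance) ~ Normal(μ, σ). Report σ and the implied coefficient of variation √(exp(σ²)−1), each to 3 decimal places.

σ ≈ 0.471, CV ≈ 0.498

If T ~ Lognormal(μ,σ) then ln T ~ Normal(μ,σ), so the p-quantile of ln T is μ + z_p·σ.
ln(5.54) = 1.712 and ln(12) = 2.485; z_{0.32} = -0.4677, z_{0.88} = 1.175.
σ = (2.485 − 1.712)/(1.175 − (-0.4677)) = 0.471.
μ = 1.712 − (-0.4677)·0.471 = 1.932.
CV = √(exp(σ²)−1) = √(exp(0.2214)−1) = 0.498.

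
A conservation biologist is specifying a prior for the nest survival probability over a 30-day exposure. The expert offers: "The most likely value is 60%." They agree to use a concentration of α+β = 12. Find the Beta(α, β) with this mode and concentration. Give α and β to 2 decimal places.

For α,β > 1 the Beta mode is (α−1)/(α+β−2). With α+β = 12, the mode is (α−1)/10.
Set (α−1)/10 = 0.6 → α = 1 + 0.6·10 = 7.00.
β = 12 − α = 5.00.

α = 7.00, β = 5.00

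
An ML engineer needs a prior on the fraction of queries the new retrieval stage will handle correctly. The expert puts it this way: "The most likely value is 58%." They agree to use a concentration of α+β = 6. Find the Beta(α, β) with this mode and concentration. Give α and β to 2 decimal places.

α = 3.32, β = 2.68

For α,β > 1 the Beta mode is (α−1)/(α+β−2). With α+β = 6, the mode is (α−1)/4.
Set (α−1)/4 = 0.58 → α = 1 + 0.58·4 = 3.32.
β = 6 − α = 2.68.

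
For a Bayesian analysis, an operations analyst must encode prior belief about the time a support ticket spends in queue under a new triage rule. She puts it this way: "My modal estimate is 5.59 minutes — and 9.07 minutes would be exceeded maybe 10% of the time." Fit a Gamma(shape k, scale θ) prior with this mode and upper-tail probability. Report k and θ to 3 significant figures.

Gamma(k,θ) with k>1 has mode (k−1)θ, so θ = 5.59/(k−1).
Need P(X < 9.07) = 0.9 with θ tied to k this way. Start at k = 2, θ = 5.59: P(X<9.07) ≈ 0.482.
Too low — raise k to concentrate. Iterating converges to k ≈ 9.04.
Then θ = 5.59/(9.04−1) ≈ 0.696.

k ≈ 9.04, θ ≈ 0.696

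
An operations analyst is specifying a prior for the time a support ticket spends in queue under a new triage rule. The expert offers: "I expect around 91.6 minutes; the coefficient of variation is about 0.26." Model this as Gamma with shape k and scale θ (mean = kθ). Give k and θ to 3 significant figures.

For Gamma(k, scale θ): mean = kθ, variance = kθ², so CV = 1/√k.
CV = 0.26, hence k = 1/CV² = 14.8.
Then θ = mean/k = 91.6/14.8 = 6.19.

k ≈ 14.8, θ ≈ 6.19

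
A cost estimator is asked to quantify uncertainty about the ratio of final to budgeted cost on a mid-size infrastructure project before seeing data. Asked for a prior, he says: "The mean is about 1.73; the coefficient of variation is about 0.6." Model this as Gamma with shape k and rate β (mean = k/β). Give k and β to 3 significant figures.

For Gamma(k, rate β): mean = k/β, variance = k/β², so CV = 1/√k.
CV = 0.6, hence k = 1/CV² = 2.78.
Then β = k/mean = 2.78/1.73 = 1.61.

k ≈ 2.78, β ≈ 1.61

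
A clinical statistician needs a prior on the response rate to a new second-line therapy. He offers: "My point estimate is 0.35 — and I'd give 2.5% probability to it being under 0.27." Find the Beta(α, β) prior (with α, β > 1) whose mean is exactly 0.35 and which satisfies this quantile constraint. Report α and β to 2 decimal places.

With mean 0.35 fixed, write α = 0.35s, β = 0.65s where s = α+β.
Need P(θ < 0.27) = 0.025 under Beta(0.35s, 0.65s). Normal approximation: (q−m)/√(m(1−m)/s) ≈ z_{0.025} = -1.96, so s ≈ 0.35·0.65·(-1.96)²/(0.27−0.35)² = 136.6.
At s = 136.6: P(θ<0.27) ≈ 0.021. Adjusting to match 0.025 gives s ≈ 127.76.
So α = 0.35·127.76 ≈ 44.72, β = 0.65·127.76 ≈ 83.05.

α ≈ 44.72, β ≈ 83.05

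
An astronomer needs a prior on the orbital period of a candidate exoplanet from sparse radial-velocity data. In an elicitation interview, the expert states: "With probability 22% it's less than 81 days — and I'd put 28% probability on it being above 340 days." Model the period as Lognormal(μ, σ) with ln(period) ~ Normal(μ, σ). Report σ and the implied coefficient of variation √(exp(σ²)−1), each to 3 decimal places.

σ ≈ 1.059, CV ≈ 1.438

If T ~ Lognormal(μ,σ) then ln T ~ Normal(μ,σ), so the p-quantile of ln T is μ + z_p·σ.
ln(81) = 4.394 and ln(340) = 5.829; z_{0.22} = -0.7722, z_{0.72} = 0.5828.
σ = (5.829 − 4.394)/(0.5828 − (-0.7722)) = 1.059.
μ = 4.394 − (-0.7722)·1.059 = 5.212.
CV = √(exp(σ²)−1) = √(exp(1.1207)−1) = 1.438.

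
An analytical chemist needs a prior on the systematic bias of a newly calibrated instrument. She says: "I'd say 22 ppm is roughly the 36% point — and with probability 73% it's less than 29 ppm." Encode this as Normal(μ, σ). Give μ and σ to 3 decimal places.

μ = 24.583, σ = 7.207

For Normal(μ,σ), the p-quantile is μ + z_p·σ. Here z_{0.36} = -0.3585, z_{0.73} = 0.6128.
So 22 = μ − 0.3585σ and 29 = μ + 0.6128σ.
Subtracting: σ = (29 − 22)/(0.6128 − (-0.3585)) = 7.207.
Then μ = 22 − (-0.3585)·7.207 = 24.583.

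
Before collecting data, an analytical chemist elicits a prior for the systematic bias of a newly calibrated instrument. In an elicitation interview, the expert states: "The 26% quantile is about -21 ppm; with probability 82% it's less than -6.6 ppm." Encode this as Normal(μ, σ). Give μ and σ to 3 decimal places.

μ = -15.057, σ = 9.238

For Normal(μ,σ), the p-quantile is μ + z_p·σ. Here z_{0.26} = -0.6433, z_{0.82} = 0.9154.
So -21 = μ − 0.6433σ and -6.6 = μ + 0.9154σ.
Subtracting: σ = (-6.6 − -21)/(0.9154 − (-0.6433)) = 9.238.
Then μ = -21 − (-0.6433)·9.238 = -15.057.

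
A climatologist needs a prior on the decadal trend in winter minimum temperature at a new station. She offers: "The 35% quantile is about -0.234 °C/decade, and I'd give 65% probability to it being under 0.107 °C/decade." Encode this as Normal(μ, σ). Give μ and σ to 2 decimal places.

For Normal(μ,σ), the p-quantile is μ + z_p·σ. Here z_{0.35} = -0.3853, z_{0.65} = 0.3853.
So -0.234 = μ − 0.3853σ and 0.107 = μ + 0.3853σ.
Subtracting: σ = (0.107 − -0.234)/(0.3853 − (-0.3853)) = 0.44.
Then μ = -0.234 − (-0.3853)·0.44 = -0.06.

μ = -0.06, σ = 0.44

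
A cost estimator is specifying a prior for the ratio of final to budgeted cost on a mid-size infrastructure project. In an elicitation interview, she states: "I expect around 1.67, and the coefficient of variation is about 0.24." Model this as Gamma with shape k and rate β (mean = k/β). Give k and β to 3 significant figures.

For Gamma(k, rate β): mean = k/β, variance = k/β², so CV = 1/√k.
CV = 0.24, hence k = 1/CV² = 17.4.
Then β = k/mean = 17.4/1.67 = 10.4.

k ≈ 17.4, β ≈ 10.4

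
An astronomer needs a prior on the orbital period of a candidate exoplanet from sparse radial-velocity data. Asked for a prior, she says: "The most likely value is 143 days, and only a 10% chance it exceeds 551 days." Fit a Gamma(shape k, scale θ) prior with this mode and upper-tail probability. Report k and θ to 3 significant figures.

k ≈ 2.02, θ ≈ 141

Gamma(k,θ) with k>1 has mode (k−1)θ, so θ = 143/(k−1).
Need P(X < 551) = 0.9 with θ tied to k this way. Start at k = 2, θ = 143: P(X<551) ≈ 0.897.
Too low — raise k to concentrate. Iterating converges to k ≈ 2.02.
Then θ = 143/(2.02−1) ≈ 141.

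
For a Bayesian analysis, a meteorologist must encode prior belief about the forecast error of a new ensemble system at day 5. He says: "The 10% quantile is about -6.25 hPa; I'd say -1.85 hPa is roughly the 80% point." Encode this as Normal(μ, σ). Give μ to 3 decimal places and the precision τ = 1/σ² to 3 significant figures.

μ = -3.594, τ = 0.233

The p-quantile of Normal(μ,σ) is μ + z_p·σ, with z_{0.1} = -1.282 and z_{0.8} = 0.8416.
Eliminate σ: μ = (z₂·x₁ − z₁·x₂)/(z₂ − z₁) = (0.8416·-6.25 − (-1.282)·-1.85)/2.123 = -3.594.
Then σ = (x₂ − x₁)/(z₂ − z₁) = (-1.85 − -6.25)/2.123 = 2.072.
Precision τ = 1/σ² = 1/2.072² = 0.233.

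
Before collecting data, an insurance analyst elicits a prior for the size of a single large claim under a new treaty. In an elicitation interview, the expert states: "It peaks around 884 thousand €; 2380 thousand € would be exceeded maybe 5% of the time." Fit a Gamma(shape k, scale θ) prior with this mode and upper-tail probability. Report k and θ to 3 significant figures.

k ≈ 3.74, θ ≈ 322

Gamma(k,θ) with k>1 has mode (k−1)θ, so θ = 884/(k−1).
Need P(X < 2380) = 0.95 with θ tied to k this way. Start at k = 2, θ = 884: P(X<2380) ≈ 0.750.
Too low — raise k to concentrate. Iterating converges to k ≈ 3.74.
Then θ = 884/(3.74−1) ≈ 322.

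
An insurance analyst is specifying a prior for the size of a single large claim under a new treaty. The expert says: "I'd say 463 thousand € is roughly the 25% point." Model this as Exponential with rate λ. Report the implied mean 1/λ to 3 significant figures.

mean ≈ 1610 thousand €

P(T < 463.0) = 1 − e^(−λ·463.0) = 0.25, so λ = −ln(1−0.25)/463.0 = −ln(0.75)/463.0 = 0.000621.
Mean = 1/λ = 1610 thousand €.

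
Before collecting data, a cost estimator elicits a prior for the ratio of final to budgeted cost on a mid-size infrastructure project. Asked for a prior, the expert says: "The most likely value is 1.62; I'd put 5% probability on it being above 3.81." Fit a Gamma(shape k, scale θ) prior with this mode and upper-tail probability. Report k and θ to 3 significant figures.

Gamma(k,θ) with k>1 has mode (k−1)θ, so θ = 1.62/(k−1).
Need P(X < 3.81) = 0.95 with θ tied to k this way. Start at k = 2, θ = 1.62: P(X<3.81) ≈ 0.681.
Too low — raise k to concentrate. Iterating converges to k ≈ 4.74.
Then θ = 1.62/(4.74−1) ≈ 0.433.

k ≈ 4.74, θ ≈ 0.433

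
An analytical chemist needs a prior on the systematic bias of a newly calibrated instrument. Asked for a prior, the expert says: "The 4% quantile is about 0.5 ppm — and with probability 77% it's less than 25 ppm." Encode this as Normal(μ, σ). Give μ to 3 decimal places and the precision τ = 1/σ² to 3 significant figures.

The p-quantile of Normal(μ,σ) is μ + z_p·σ, with z_{0.04} = -1.751 and z_{0.77} = 0.7388.
Eliminate σ: μ = (z₂·x₁ − z₁·x₂)/(z₂ − z₁) = (0.7388·0.5 − (-1.751)·25)/2.49 = 17.729.
Then σ = (x₂ − x₁)/(z₂ − z₁) = (25 − 0.5)/2.49 = 9.841.
Precision τ = 1/σ² = 1/9.841² = 0.0103.

μ = 17.729, τ = 0.0103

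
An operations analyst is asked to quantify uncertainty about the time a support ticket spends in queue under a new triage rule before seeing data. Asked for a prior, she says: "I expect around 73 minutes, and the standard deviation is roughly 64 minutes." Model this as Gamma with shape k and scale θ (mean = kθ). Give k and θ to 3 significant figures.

For Gamma(k, scale θ): mean = kθ, variance = kθ², so CV = 1/√k.
CV = SD/mean = 64/73 = 0.8767, hence k = 1/CV² = 1.3.
Then θ = mean/k = 73/1.3 = 56.1.

k ≈ 1.3, θ ≈ 56.1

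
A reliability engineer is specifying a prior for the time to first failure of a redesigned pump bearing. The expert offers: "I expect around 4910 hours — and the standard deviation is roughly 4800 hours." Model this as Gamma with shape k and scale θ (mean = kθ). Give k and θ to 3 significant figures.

For Gamma(k, scale θ): mean = kθ, variance = kθ², so CV = 1/√k.
CV = SD/mean = 4800/4910 = 0.9776, hence k = 1/CV² = 1.05.
Then θ = mean/k = 4910/1.05 = 4690.

k ≈ 1.05, θ ≈ 4690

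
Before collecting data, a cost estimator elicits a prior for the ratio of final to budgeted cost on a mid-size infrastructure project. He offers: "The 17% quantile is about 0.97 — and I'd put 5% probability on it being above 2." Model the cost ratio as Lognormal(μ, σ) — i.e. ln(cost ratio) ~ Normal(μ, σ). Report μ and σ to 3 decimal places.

μ ≈ 0.235, σ ≈ 0.278

If T ~ Lognormal(μ,σ) then ln T ~ Normal(μ,σ), so the p-quantile of ln T is μ + z_p·σ.
ln(0.97) = -0.03046 and ln(2) = 0.6931; z_{0.17} = -0.9542, z_{0.95} = 1.645.
σ = (0.6931 − -0.03046)/(1.645 − (-0.9542)) = 0.278.
μ = -0.03046 − (-0.9542)·0.278 = 0.235.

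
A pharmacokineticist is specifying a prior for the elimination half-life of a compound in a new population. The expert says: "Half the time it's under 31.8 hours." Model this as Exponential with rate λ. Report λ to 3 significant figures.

λ ≈ 0.0218

Exponential median = ln 2 / λ, so λ = ln 2 / 31.8 = 0.0218.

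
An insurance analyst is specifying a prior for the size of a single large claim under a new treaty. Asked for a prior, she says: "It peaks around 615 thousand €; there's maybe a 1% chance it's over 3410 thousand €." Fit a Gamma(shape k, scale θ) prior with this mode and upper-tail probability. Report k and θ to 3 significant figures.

Gamma(k,θ) with k>1 has mode (k−1)θ, so θ = 615/(k−1).
Need P(X < 3410) = 0.99 with θ tied to k this way. Start at k = 2, θ = 615: P(X<3410) ≈ 0.974.
Too low — raise k to concentrate. Iterating converges to k ≈ 2.29.
Then θ = 615/(2.29−1) ≈ 475.

k ≈ 2.29, θ ≈ 475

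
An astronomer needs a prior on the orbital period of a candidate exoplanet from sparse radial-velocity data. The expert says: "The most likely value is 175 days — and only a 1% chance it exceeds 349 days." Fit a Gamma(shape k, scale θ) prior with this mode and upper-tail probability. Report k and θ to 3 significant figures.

k ≈ 11.3, θ ≈ 17

Gamma(k,θ) with k>1 has mode (k−1)θ, so θ = 175/(k−1).
Need P(X < 349) = 0.99 with θ tied to k this way. Start at k = 2, θ = 175: P(X<349) ≈ 0.592.
Too low — raise k to concentrate. Iterating converges to k ≈ 11.3.
Then θ = 175/(11.3−1) ≈ 17.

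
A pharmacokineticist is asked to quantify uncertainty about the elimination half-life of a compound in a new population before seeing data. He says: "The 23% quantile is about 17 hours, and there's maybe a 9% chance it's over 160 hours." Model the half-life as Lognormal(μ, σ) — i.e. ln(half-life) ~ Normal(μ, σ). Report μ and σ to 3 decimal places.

μ ≈ 3.630, σ ≈ 1.078

If T ~ Lognormal(μ,σ) then ln T ~ Normal(μ,σ), so the p-quantile of ln T is μ + z_p·σ.
ln(17) = 2.833 and ln(160) = 5.075; z_{0.23} = -0.7388, z_{0.91} = 1.341.
σ = (5.075 − 2.833)/(1.341 − (-0.7388)) = 1.078.
μ = 2.833 − (-0.7388)·1.078 = 3.630.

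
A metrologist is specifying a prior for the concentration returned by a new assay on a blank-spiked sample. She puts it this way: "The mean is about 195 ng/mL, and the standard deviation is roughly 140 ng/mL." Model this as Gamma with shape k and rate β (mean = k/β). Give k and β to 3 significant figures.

For Gamma(k, rate β): mean = k/β, variance = k/β², so CV = 1/√k.
CV = SD/mean = 140/195 = 0.7179, hence k = 1/CV² = 1.94.
Then β = k/mean = 1.94/195 = 0.00995.

k ≈ 1.94, β ≈ 0.00995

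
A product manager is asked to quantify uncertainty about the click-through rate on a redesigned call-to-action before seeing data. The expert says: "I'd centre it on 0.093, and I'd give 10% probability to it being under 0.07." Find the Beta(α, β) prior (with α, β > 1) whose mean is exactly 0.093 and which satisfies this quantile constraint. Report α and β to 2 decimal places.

With mean 0.093 fixed, write α = 0.093s, β = 0.907s where s = α+β.
Need P(θ < 0.07) = 0.1 under Beta(0.093s, 0.907s). Normal approximation: (q−m)/√(m(1−m)/s) ≈ z_{0.1} = -1.28, so s ≈ 0.093·0.907·(-1.28)²/(0.07−0.093)² = 261.9.
At s = 261.9: P(θ<0.07) ≈ 0.091. Adjusting to match 0.1 gives s ≈ 243.55.
So α = 0.093·243.55 ≈ 22.65, β = 0.907·243.55 ≈ 220.90.

α ≈ 22.65, β ≈ 220.90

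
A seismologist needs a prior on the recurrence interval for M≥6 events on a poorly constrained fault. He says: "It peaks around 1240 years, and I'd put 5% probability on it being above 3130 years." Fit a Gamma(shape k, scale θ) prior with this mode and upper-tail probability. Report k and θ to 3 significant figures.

Gamma(k,θ) with k>1 has mode (k−1)θ, so θ = 1240/(k−1).
Need P(X < 3130) = 0.95 with θ tied to k this way. Start at k = 2, θ = 1240: P(X<3130) ≈ 0.718.
Too low — raise k to concentrate. Iterating converges to k ≈ 4.16.
Then θ = 1240/(4.16−1) ≈ 392.

k ≈ 4.16, θ ≈ 392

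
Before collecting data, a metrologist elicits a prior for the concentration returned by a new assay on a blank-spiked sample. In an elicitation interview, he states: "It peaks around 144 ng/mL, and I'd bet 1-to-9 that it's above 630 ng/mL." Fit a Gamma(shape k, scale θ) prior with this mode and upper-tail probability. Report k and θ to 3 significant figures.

k ≈ 1.83, θ ≈ 173

Gamma(k,θ) with k>1 has mode (k−1)θ, so θ = 144/(k−1).
Need P(X < 630) = 0.9 with θ tied to k this way. Start at k = 2, θ = 144: P(X<630) ≈ 0.932.
Too high — lower k to spread out. Iterating converges to k ≈ 1.83.
Then θ = 144/(1.83−1) ≈ 173.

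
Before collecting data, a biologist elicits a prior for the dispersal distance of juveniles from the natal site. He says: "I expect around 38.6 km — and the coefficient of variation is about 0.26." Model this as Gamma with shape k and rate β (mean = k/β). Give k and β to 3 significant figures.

For Gamma(k, rate β): mean = k/β, variance = k/β², so CV = 1/√k.
CV = 0.26, hence k = 1/CV² = 14.8.
Then β = k/mean = 14.8/38.6 = 0.383.

k ≈ 14.8, β ≈ 0.383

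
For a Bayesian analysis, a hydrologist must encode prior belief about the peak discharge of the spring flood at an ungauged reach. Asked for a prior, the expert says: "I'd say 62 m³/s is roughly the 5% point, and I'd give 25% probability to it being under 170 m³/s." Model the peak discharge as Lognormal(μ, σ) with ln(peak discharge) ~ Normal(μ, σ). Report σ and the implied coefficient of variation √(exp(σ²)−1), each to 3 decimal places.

If T ~ Lognormal(μ,σ) then ln T ~ Normal(μ,σ), so the p-quantile of ln T is μ + z_p·σ.
ln(62) = 4.127 and ln(170) = 5.136; z_{0.05} = -1.645, z_{0.25} = -0.6745.
σ = (5.136 − 4.127)/(-0.6745 − (-1.645)) = 1.039.
μ = 4.127 − (-1.645)·1.039 = 5.837.
CV = √(exp(σ²)−1) = √(exp(1.0805)−1) = 1.395.

σ ≈ 1.039, CV ≈ 1.395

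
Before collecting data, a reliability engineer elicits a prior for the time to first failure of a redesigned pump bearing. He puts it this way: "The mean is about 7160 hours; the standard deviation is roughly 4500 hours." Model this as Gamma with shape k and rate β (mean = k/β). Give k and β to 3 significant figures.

k ≈ 2.53, β ≈ 0.000354

For Gamma(k, rate β): mean = k/β, variance = k/β², so CV = 1/√k.
CV = SD/mean = 4500/7160 = 0.6285, hence k = 1/CV² = 2.53.
Then β = k/mean = 2.53/7160 = 0.000354.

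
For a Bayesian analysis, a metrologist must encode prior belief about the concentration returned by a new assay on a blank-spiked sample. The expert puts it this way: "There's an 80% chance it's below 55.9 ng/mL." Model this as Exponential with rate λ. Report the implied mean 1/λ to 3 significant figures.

P(T < 55.9) = 1 − e^(−λ·55.9) = 0.8, so λ = −ln(1−0.8)/55.9 = −ln(0.2)/55.9 = 0.0288.
Mean = 1/λ = 34.7 ng/mL.

mean ≈ 34.7 ng/mL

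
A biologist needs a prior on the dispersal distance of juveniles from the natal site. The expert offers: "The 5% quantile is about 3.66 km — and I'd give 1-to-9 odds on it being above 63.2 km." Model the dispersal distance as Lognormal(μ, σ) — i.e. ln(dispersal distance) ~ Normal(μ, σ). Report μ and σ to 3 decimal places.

If T ~ Lognormal(μ,σ) then ln T ~ Normal(μ,σ), so the p-quantile of ln T is μ + z_p·σ.
ln(3.66) = 1.297 and ln(63.2) = 4.146; z_{0.05} = -1.645, z_{0.9} = 1.282.
σ = (4.146 − 1.297)/(1.282 − (-1.645)) = 0.973.
μ = 1.297 − (-1.645)·0.973 = 2.899.

μ ≈ 2.899, σ ≈ 0.973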